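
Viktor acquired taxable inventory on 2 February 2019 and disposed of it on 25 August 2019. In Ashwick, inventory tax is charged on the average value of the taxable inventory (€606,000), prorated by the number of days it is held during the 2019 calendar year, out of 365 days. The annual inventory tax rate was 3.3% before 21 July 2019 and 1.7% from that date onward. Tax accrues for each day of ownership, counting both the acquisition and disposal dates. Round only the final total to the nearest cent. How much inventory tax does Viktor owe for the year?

€10,275.44

2 February – 20 July 2019: 169 days at 3.3% → €606,000 × 3.3% × 169/365 = €9,259.3479
21 July – 25 August 2019: 36 days at 1.7% → €606,000 × 1.7% × 36/365 = €1,016.0877
Total = €10,275.4356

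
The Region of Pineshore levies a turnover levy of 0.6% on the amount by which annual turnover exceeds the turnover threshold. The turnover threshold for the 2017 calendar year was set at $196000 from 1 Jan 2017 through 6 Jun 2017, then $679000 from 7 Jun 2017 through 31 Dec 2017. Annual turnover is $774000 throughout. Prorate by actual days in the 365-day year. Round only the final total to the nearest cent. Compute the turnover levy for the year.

$1816.54

1 Jan – 6 Jun 2017: 157 days, exemption $196000 → ($774000 − $196000) × 0.6% × 157/365 = $1491.7151
7 Jun – 31 Dec 2017: 208 days, exemption $679000 → ($774000 − $679000) × 0.6% × 208/365 = $324.8219
Total = $1816.5370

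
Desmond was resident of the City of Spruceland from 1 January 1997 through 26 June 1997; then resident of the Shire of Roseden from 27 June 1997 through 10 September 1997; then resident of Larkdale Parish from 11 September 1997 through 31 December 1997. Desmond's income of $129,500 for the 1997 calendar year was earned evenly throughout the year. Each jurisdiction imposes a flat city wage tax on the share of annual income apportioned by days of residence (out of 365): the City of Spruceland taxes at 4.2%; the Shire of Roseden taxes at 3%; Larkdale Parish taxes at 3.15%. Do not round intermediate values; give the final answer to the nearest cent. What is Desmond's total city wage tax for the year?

$4,698.19

The City of Spruceland, 1 January – 26 June 1997: 177 days → $129,500 × 4.2% × 177/365 = $2,637.5425
The Shire of Roseden, 27 June – 10 September 1997: 76 days → $129,500 × 3% × 76/365 = $808.9315
Larkdale Parish, 11 September – 31 December 1997: 112 days → $129,500 × 3.15% × 112/365 = $1,251.7151
Total = $4,698.1890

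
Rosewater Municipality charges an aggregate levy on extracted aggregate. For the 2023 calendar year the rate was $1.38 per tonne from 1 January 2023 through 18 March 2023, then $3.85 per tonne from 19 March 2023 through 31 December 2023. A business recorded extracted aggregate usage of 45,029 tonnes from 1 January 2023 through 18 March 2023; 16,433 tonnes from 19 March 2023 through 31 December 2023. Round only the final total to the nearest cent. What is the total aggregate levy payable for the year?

1 January – 18 March 2023: 45,029 tonnes at $1.38/tonne → $62,140.02
19 March – 31 December 2023: 16,433 tonnes at $3.85/tonne → $63,267.05

$125,407.07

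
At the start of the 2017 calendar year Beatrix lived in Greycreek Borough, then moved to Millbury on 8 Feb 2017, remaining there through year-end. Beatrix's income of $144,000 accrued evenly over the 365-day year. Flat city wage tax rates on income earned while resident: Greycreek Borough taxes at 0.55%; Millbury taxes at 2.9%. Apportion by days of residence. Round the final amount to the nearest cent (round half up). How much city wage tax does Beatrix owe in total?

$3,823.69

Greycreek Borough, 1 Jan – 7 Feb 2017: 38 days → $144,000 × 0.55% × 38/365 = $82.4548
Millbury, 8 Feb – 31 Dec 2017: 327 days → $144,000 × 2.9% × 327/365 = $3,741.2384
Total = $3,823.6932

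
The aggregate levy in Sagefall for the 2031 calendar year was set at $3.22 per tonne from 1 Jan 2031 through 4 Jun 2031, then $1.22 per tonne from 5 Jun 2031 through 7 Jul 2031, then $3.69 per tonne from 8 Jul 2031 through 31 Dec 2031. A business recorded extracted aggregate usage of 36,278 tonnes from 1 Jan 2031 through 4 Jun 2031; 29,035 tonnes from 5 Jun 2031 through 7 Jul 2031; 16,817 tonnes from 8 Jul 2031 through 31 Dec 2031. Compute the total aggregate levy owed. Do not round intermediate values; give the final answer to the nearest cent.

1 Jan – 4 Jun 2031: 36,278 tonnes at $3.22/tonne → $116,815.16
5 Jun – 7 Jul 2031: 29,035 tonnes at $1.22/tonne → $35,422.70
8 Jul – 31 Dec 2031: 16,817 tonnes at $3.69/tonne → $62,054.73

$214,292.59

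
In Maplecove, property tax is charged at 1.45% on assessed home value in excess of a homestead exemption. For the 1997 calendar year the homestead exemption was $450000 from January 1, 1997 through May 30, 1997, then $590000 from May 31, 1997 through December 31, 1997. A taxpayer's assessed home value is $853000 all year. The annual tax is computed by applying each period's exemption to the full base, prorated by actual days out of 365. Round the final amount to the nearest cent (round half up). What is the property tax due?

January 1 – May 30, 1997: 150 days, exemption $450000 → ($853000 − $450000) × 1.45% × 150/365 = $2401.4384
May 31 – December 31, 1997: 215 days, exemption $590000 → ($853000 − $590000) × 1.45% × 215/365 = $2246.3082
Total = $4647.7466

$4647.75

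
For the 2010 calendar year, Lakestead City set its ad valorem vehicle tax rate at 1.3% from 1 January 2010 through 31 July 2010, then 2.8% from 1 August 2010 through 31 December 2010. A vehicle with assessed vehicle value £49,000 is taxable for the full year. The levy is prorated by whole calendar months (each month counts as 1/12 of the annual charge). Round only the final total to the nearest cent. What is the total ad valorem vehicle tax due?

1 January – 31 July 2010: 7 months at 1.3% → £49,000 × 1.3% × 7/12 = £371.5833
1 August – 31 December 2010: 5 months at 2.8% → £49,000 × 2.8% × 5/12 = £571.6667
Total = £943.2500

£943.25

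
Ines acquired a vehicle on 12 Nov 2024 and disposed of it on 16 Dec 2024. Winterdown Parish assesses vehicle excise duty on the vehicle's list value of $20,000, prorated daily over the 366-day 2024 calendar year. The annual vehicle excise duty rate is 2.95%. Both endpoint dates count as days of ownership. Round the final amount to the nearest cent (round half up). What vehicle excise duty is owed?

Days held (12 Nov – 16 Dec 2024): 35 out of 366
Tax = $20,000 × 2.95% × 35/366 = $56.4208

$56.42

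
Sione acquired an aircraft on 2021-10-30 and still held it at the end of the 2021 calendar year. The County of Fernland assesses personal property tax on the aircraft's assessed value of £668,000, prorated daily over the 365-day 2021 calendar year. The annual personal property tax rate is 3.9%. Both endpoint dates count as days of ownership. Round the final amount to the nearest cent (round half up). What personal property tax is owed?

£4,496.65

Days held (2021-10-30 to 2021-12-31): 63 out of 365
Tax = £668,000 × 3.9% × 63/365 = £4,496.6466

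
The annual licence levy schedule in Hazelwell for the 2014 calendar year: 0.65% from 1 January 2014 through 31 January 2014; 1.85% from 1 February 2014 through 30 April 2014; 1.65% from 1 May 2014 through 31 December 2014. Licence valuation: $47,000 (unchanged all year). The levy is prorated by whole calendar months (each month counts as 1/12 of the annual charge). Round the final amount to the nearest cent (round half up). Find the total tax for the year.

1 January – 31 January 2014: 1 month at 0.65% → $47,000 × 0.65% × 1/12 = $25.4583
1 February – 30 April 2014: 3 months at 1.85% → $47,000 × 1.85% × 3/12 = $217.3750
1 May – 31 December 2014: 8 months at 1.65% → $47,000 × 1.65% × 8/12 = $517.0000
Total = $759.8333

$759.83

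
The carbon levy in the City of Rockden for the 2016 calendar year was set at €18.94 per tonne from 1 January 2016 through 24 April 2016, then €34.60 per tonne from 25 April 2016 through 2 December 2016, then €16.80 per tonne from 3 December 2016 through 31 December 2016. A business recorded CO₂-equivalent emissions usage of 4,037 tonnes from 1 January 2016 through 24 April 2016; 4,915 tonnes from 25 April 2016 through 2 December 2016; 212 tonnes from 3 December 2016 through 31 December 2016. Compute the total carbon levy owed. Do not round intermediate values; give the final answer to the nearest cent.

€250,081.38

1 January – 24 April 2016: 4,037 tonnes at €18.94/tonne → €76,460.78
25 April – 2 December 2016: 4,915 tonnes at €34.60/tonne → €170,059.00
3 December – 31 December 2016: 212 tonnes at €16.80/tonne → €3,561.60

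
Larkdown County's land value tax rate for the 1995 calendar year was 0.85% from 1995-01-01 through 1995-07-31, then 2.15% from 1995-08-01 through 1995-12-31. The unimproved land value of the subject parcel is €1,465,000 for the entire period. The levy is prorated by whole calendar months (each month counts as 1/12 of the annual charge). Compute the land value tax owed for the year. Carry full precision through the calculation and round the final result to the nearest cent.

€20,387.92

1995-01-01 to 1995-07-31: 7 months at 0.85% → €1,465,000 × 0.85% × 7/12 = €7,263.9583
1995-08-01 to 1995-12-31: 5 months at 2.15% → €1,465,000 × 2.15% × 5/12 = €13,123.9583
Total = €20,387.9167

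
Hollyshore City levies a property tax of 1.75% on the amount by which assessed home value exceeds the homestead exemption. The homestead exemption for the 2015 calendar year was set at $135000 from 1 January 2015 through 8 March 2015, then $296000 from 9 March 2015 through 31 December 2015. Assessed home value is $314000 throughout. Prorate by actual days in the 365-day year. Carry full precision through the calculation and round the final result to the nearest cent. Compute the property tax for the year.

$832.18

1 January – 8 March 2015: 67 days, exemption $135000 → ($314000 − $135000) × 1.75% × 67/365 = $575.0068
9 March – 31 December 2015: 298 days, exemption $296000 → ($314000 − $296000) × 1.75% × 298/365 = $257.1781
Total = $832.1849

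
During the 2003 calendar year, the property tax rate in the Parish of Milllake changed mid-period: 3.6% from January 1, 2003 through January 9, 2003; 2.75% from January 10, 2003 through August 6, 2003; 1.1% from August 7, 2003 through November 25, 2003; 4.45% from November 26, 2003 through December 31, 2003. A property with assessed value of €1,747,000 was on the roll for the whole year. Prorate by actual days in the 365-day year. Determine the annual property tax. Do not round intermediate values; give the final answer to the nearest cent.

January 1 – January 9, 2003: 9 days at 3.6% → €1,747,000 × 3.6% × 9/365 = €1,550.7616
January 10 – August 6, 2003: 209 days at 2.75% → €1,747,000 × 2.75% × 209/365 = €27,509.2671
August 7 – November 25, 2003: 111 days at 1.1% → €1,747,000 × 1.1% × 111/365 = €5,844.0740
November 26 – December 31, 2003: 36 days at 4.45% → €1,747,000 × 4.45% × 36/365 = €7,667.6548
Total = €42,571.7575

€42,571.76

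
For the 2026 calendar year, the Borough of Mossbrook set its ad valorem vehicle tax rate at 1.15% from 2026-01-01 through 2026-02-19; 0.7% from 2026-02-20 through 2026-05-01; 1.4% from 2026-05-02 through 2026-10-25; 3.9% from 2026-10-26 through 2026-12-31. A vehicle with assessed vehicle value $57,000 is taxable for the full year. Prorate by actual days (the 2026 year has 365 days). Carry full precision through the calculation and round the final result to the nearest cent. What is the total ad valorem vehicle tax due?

2026-01-01 to 2026-02-19: 50 days at 1.15% → $57,000 × 1.15% × 50/365 = $89.7945
2026-02-20 to 2026-05-01: 71 days at 0.7% → $57,000 × 0.7% × 71/365 = $77.6137
2026-05-02 to 2026-10-25: 177 days at 1.4% → $57,000 × 1.4% × 177/365 = $386.9753
2026-10-26 to 2026-12-31: 67 days at 3.9% → $57,000 × 3.9% × 67/365 = $408.0575
Total = $962.4411

$962.44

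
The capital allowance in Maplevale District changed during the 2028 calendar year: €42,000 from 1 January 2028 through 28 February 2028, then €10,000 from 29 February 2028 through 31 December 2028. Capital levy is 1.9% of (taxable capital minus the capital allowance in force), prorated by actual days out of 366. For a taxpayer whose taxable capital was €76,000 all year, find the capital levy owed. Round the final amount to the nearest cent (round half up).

€1,155.99

1 January – 28 February 2028: 59 days, exemption €42,000 → (€76,000 − €42,000) × 1.9% × 59/366 = €104.1366
29 February – 31 December 2028: 307 days, exemption €10,000 → (€76,000 − €10,000) × 1.9% × 307/366 = €1,051.8525
Total = €1,155.9891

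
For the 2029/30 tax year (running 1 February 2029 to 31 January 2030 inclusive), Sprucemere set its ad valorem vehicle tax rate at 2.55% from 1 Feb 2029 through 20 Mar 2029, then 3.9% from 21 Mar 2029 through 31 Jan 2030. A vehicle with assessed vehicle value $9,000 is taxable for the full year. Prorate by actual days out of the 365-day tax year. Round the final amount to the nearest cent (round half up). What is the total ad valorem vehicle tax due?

1 Feb – 20 Mar 2029: 48 days at 2.55% → $9,000 × 2.55% × 48/365 = $30.1808
21 Mar 2029 – 31 Jan 2030: 317 days at 3.9% → $9,000 × 3.9% × 317/365 = $304.8411
Total = $335.0219

$335.02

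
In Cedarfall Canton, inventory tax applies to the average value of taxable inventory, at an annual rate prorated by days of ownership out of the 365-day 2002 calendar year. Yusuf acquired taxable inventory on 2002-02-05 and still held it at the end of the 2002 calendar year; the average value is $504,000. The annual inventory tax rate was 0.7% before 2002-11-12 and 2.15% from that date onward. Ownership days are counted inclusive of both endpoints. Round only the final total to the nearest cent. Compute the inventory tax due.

$4,190.79

2002-02-05 to 2002-11-11: 280 days at 0.7% → $504,000 × 0.7% × 280/365 = $2,706.4110
2002-11-12 to 2002-12-31: 50 days at 2.15% → $504,000 × 2.15% × 50/365 = $1,484.3836
Total = $4,190.7945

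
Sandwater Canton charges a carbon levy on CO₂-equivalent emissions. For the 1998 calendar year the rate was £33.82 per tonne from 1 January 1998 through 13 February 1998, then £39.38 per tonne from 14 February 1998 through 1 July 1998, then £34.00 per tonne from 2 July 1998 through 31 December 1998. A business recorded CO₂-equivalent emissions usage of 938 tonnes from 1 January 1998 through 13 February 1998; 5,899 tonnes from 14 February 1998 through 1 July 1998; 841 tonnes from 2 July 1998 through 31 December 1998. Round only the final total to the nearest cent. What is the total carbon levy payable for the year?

1 January – 13 February 1998: 938 tonnes at £33.82/tonne → £31,723.16
14 February – 1 July 1998: 5,899 tonnes at £39.38/tonne → £232,302.62
2 July – 31 December 1998: 841 tonnes at £34.00/tonne → £28,594.00

£292,619.78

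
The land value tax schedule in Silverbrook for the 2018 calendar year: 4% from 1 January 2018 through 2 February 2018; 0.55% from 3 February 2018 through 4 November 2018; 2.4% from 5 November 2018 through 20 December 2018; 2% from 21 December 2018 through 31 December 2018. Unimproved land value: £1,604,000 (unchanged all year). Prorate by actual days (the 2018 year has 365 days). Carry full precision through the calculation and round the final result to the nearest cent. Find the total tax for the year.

£18,265.82

1 January – 2 February 2018: 33 days at 4% → £1,604,000 × 4% × 33/365 = £5,800.7671
3 February – 4 November 2018: 275 days at 0.55% → £1,604,000 × 0.55% × 275/365 = £6,646.7123
5 November – 20 December 2018: 46 days at 2.4% → £1,604,000 × 2.4% × 46/365 = £4,851.5507
21 December – 31 December 2018: 11 days at 2% → £1,604,000 × 2% × 11/365 = £966.7945
Total = £18,265.8247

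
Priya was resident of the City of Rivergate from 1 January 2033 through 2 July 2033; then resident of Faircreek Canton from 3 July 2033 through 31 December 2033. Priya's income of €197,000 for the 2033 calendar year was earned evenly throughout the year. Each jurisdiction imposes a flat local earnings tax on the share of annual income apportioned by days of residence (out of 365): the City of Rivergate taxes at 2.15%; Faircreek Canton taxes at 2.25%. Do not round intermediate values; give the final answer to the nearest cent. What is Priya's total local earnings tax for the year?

The City of Rivergate, 1 January – 2 July 2033: 183 days → €197,000 × 2.15% × 183/365 = €2,123.5521
Faircreek Canton, 3 July – 31 December 2033: 182 days → €197,000 × 2.25% × 182/365 = €2,210.1781
Total = €4,333.7301

€4,333.73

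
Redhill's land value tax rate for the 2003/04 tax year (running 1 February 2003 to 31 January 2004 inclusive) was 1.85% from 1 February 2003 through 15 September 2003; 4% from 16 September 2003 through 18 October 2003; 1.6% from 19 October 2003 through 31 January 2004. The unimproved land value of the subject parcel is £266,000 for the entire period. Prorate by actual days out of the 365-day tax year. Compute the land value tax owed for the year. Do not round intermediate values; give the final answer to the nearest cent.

1 February – 15 September 2003: 227 days at 1.85% → £266,000 × 1.85% × 227/365 = £3,060.4575
16 September – 18 October 2003: 33 days at 4% → £266,000 × 4% × 33/365 = £961.9726
19 October 2003 – 31 January 2004: 105 days at 1.6% → £266,000 × 1.6% × 105/365 = £1,224.3288
Total = £5,246.7589

£5,246.76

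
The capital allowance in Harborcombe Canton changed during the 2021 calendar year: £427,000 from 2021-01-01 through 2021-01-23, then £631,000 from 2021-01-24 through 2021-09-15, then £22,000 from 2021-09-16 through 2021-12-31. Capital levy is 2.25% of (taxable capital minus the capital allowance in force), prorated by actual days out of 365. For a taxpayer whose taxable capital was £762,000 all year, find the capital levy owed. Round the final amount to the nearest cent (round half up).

£7,253.63

2021-01-01 to 2021-01-23: 23 days, exemption £427,000 → (£762,000 − £427,000) × 2.25% × 23/365 = £474.9658
2021-01-24 to 2021-09-15: 235 days, exemption £631,000 → (£762,000 − £631,000) × 2.25% × 235/365 = £1,897.7055
2021-09-16 to 2021-12-31: 107 days, exemption £22,000 → (£762,000 − £22,000) × 2.25% × 107/365 = £4,880.9589
Total = £7,253.6301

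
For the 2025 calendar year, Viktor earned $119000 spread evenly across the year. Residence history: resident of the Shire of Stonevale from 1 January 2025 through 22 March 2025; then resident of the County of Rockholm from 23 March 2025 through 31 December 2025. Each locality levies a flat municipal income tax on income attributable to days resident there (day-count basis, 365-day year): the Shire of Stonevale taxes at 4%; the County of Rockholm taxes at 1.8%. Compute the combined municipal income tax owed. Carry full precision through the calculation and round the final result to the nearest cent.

$2722.98

The Shire of Stonevale, 1 January – 22 March 2025: 81 days → $119000 × 4% × 81/365 = $1056.3288
The County of Rockholm, 23 March – 31 December 2025: 284 days → $119000 × 1.8% × 284/365 = $1666.6521
Total = $2722.9808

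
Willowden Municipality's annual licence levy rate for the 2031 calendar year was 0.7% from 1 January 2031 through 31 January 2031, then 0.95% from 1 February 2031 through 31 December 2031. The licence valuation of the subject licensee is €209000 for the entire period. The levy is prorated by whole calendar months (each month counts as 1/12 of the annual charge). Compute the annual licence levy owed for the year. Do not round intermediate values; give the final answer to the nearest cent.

1 January – 31 January 2031: 1 month at 0.7% → €209000 × 0.7% × 1/12 = €121.9167
1 February – 31 December 2031: 11 months at 0.95% → €209000 × 0.95% × 11/12 = €1820.0417
Total = €1941.9583

€1941.96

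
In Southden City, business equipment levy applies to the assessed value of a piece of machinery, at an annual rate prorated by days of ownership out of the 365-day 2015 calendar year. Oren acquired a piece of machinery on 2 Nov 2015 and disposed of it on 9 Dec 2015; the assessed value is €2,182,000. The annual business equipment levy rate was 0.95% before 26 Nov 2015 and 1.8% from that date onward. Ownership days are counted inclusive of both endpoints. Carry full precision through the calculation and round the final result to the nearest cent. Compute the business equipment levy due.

2 Nov – 25 Nov 2015: 24 days at 0.95% → €2,182,000 × 0.95% × 24/365 = €1,363.0027
26 Nov – 9 Dec 2015: 14 days at 1.8% → €2,182,000 × 1.8% × 14/365 = €1,506.4767
Total = €2,869.4795

€2,869.48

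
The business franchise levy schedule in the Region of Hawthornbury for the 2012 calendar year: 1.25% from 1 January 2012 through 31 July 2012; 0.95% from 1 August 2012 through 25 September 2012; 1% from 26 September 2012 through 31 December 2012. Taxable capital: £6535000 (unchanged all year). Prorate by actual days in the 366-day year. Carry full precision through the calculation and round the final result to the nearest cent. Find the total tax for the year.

£74357.94

1 January – 31 July 2012: 213 days at 1.25% → £6535000 × 1.25% × 213/366 = £47539.4467
1 August – 25 September 2012: 56 days at 0.95% → £6535000 × 0.95% × 56/366 = £9498.9617
26 September – 31 December 2012: 97 days at 1% → £6535000 × 1% × 97/366 = £17319.5355
Total = £74357.9440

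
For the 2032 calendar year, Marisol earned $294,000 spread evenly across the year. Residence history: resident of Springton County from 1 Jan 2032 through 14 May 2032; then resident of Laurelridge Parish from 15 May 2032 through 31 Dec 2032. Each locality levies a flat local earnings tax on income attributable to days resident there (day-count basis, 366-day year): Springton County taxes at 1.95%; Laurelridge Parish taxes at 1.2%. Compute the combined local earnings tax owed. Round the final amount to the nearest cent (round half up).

$4,341.32

Springton County, 1 Jan – 14 May 2032: 135 days → $294,000 × 1.95% × 135/366 = $2,114.6311
Laurelridge Parish, 15 May – 31 Dec 2032: 231 days → $294,000 × 1.2% × 231/366 = $2,226.6885
Total = $4,341.3197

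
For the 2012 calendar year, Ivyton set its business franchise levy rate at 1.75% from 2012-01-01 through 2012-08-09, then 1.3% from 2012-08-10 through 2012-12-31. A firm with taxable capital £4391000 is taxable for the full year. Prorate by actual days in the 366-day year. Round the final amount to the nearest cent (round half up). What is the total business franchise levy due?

2012-01-01 to 2012-08-09: 222 days at 1.75% → £4391000 × 1.75% × 222/366 = £46609.3852
2012-08-10 to 2012-12-31: 144 days at 1.3% → £4391000 × 1.3% × 144/366 = £22458.8852
Total = £69068.2705

£69068.27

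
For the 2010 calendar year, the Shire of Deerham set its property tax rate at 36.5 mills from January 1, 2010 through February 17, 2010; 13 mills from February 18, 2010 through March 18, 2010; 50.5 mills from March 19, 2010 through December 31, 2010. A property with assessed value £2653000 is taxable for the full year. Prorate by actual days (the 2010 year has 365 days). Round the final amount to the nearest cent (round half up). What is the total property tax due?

January 1 – February 17, 2010: 48 days at 36.5 mills → £2653000 × 3.65% × 48/365 = £12734.4000
February 18 – March 18, 2010: 29 days at 13 mills → £2653000 × 1.3% × 29/365 = £2740.2219
March 19 – December 31, 2010: 288 days at 50.5 mills → £2653000 × 5.05% × 288/365 = £105712.9644
Total = £121187.5863

£121187.59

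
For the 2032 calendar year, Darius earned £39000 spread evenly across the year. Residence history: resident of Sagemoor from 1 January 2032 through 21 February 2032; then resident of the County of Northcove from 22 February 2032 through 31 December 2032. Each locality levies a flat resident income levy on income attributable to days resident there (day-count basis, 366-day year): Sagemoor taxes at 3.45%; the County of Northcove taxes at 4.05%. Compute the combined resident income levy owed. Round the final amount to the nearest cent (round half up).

Sagemoor, 1 January – 21 February 2032: 52 days → £39000 × 3.45% × 52/366 = £191.1639
The County of Northcove, 22 February – 31 December 2032: 314 days → £39000 × 4.05% × 314/366 = £1355.0902
Total = £1546.2541

£1546.25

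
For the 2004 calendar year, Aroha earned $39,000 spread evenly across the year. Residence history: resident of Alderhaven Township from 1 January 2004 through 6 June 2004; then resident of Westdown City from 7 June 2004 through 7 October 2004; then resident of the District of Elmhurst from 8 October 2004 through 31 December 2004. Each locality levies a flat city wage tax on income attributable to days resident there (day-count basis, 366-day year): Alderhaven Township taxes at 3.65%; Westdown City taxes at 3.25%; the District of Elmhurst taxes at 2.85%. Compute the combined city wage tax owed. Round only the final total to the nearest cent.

Alderhaven Township, 1 January – 6 June 2004: 158 days → $39,000 × 3.65% × 158/366 = $614.5164
Westdown City, 7 June – 7 October 2004: 123 days → $39,000 × 3.25% × 123/366 = $425.9631
The District of Elmhurst, 8 October – 31 December 2004: 85 days → $39,000 × 2.85% × 85/366 = $258.1352
Total = $1,298.6148

$1,298.61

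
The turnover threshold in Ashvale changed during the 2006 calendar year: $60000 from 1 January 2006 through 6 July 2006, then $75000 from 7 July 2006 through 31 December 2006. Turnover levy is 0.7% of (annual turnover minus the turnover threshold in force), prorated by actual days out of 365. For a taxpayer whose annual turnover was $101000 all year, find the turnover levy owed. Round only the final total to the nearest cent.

$235.79

1 January – 6 July 2006: 187 days, exemption $60000 → ($101000 − $60000) × 0.7% × 187/365 = $147.0384
7 July – 31 December 2006: 178 days, exemption $75000 → ($101000 − $75000) × 0.7% × 178/365 = $88.7562
Total = $235.7945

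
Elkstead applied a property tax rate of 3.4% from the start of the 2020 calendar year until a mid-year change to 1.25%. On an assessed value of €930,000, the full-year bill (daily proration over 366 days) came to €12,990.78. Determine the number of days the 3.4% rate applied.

Let d = days at the first rate; then 366 − d days at the second rate.
€930,000 × [3.4%·d + 1.25%·(366−d)] / 366 = €12,990.78
Solving gives d = 25, so the new rate took effect on January 26, 2020.

25 days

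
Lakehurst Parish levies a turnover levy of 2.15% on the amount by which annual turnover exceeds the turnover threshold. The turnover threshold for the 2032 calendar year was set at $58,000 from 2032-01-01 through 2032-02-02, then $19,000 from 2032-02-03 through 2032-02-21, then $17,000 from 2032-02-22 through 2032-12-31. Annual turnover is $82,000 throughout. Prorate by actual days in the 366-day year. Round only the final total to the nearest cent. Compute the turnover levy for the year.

2032-01-01 to 2032-02-02: 33 days, exemption $58,000 → ($82,000 − $58,000) × 2.15% × 33/366 = $46.5246
2032-02-03 to 2032-02-21: 19 days, exemption $19,000 → ($82,000 − $19,000) × 2.15% × 19/366 = $70.3156
2032-02-22 to 2032-12-31: 314 days, exemption $17,000 → ($82,000 − $17,000) × 2.15% × 314/366 = $1,198.9481
Total = $1,315.7883

$1,315.79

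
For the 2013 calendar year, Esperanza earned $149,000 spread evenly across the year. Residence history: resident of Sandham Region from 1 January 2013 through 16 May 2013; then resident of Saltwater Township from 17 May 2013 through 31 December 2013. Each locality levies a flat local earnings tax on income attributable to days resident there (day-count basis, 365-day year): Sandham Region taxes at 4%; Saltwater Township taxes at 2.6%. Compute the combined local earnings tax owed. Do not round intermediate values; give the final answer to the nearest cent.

$4,651.25

Sandham Region, 1 January – 16 May 2013: 136 days → $149,000 × 4% × 136/365 = $2,220.7123
Saltwater Township, 17 May – 31 December 2013: 229 days → $149,000 × 2.6% × 229/365 = $2,430.5370
Total = $4,651.2493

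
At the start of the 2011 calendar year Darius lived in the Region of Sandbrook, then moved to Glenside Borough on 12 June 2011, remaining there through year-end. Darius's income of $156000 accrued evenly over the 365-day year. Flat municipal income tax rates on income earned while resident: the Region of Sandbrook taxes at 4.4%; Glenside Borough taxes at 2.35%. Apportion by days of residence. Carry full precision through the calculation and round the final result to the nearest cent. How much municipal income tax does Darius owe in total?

The Region of Sandbrook, 1 January – 11 June 2011: 162 days → $156000 × 4.4% × 162/365 = $3046.4877
Glenside Borough, 12 June – 31 December 2011: 203 days → $156000 × 2.35% × 203/365 = $2038.8986
Total = $5085.3863

$5085.39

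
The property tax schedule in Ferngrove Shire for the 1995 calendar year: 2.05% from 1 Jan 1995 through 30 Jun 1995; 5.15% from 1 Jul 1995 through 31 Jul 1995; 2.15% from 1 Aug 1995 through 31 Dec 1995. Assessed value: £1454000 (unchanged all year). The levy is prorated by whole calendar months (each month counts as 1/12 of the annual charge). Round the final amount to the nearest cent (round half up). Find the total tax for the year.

£34169.00

1 Jan – 30 Jun 1995: 6 months at 2.05% → £1454000 × 2.05% × 6/12 = £14903.5000
1 Jul – 31 Jul 1995: 1 month at 5.15% → £1454000 × 5.15% × 1/12 = £6240.0833
1 Aug – 31 Dec 1995: 5 months at 2.15% → £1454000 × 2.15% × 5/12 = £13025.4167
Total = £34169.0000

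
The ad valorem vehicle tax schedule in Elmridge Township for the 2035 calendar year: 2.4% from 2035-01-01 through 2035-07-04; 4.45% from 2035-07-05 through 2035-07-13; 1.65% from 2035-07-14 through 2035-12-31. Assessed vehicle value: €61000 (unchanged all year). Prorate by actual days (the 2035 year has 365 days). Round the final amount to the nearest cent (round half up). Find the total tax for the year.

2035-01-01 to 2035-07-04: 185 days at 2.4% → €61000 × 2.4% × 185/365 = €742.0274
2035-07-05 to 2035-07-13: 9 days at 4.45% → €61000 × 4.45% × 9/365 = €66.9329
2035-07-14 to 2035-12-31: 171 days at 1.65% → €61000 × 1.65% × 171/365 = €471.5384
Total = €1280.4986

€1280.50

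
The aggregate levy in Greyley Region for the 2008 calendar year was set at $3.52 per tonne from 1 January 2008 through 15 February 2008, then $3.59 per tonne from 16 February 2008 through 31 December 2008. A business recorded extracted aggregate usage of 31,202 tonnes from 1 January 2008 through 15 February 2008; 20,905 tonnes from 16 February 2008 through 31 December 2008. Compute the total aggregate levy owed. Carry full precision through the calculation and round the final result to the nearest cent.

$184,879.99

1 January – 15 February 2008: 31,202 tonnes at $3.52/tonne → $109,831.04
16 February – 31 December 2008: 20,905 tonnes at $3.59/tonne → $75,048.95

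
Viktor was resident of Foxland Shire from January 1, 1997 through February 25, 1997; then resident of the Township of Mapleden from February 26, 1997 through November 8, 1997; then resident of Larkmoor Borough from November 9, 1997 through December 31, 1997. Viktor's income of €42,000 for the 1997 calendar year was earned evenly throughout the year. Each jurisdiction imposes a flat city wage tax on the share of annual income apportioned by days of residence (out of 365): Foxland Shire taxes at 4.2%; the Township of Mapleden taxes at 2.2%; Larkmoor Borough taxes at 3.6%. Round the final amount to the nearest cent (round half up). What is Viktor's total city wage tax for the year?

Foxland Shire, January 1 – February 25, 1997: 56 days → €42,000 × 4.2% × 56/365 = €270.6411
The Township of Mapleden, February 26 – November 8, 1997: 256 days → €42,000 × 2.2% × 256/365 = €648.0658
Larkmoor Borough, November 9 – December 31, 1997: 53 days → €42,000 × 3.6% × 53/365 = €219.5507
Total = €1,138.2575

€1,138.26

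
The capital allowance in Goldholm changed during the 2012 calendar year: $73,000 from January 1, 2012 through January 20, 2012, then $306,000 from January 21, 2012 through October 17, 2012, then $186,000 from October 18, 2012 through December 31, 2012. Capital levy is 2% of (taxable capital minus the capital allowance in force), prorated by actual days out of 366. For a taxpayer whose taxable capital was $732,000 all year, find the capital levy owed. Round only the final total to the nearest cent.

$9,266.45

January 1 – January 20, 2012: 20 days, exemption $73,000 → ($732,000 − $73,000) × 2% × 20/366 = $720.2186
January 21 – October 17, 2012: 271 days, exemption $306,000 → ($732,000 − $306,000) × 2% × 271/366 = $6,308.5246
October 18 – December 31, 2012: 75 days, exemption $186,000 → ($732,000 − $186,000) × 2% × 75/366 = $2,237.7049
Total = $9,266.4481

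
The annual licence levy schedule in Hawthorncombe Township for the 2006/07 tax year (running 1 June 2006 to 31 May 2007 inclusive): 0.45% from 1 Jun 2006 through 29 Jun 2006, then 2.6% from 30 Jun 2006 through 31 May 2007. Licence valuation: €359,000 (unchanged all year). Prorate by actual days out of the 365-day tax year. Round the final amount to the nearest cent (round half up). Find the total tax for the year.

€8,720.75

1 Jun – 29 Jun 2006: 29 days at 0.45% → €359,000 × 0.45% × 29/365 = €128.3548
30 Jun 2006 – 31 May 2007: 336 days at 2.6% → €359,000 × 2.6% × 336/365 = €8,592.3945
Total = €8,720.7493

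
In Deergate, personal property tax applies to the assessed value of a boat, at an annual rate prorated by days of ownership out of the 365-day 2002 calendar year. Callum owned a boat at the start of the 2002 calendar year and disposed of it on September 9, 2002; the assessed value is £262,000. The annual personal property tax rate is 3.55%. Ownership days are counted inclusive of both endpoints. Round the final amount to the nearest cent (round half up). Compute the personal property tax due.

£6,421.51

Days held (January 1 – September 9, 2002): 252 out of 365
Tax = £262,000 × 3.55% × 252/365 = £6,421.5123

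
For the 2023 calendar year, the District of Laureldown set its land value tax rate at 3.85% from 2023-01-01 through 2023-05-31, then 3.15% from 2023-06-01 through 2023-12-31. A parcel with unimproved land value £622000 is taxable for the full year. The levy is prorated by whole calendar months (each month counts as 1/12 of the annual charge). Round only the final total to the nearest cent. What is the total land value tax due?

2023-01-01 to 2023-05-31: 5 months at 3.85% → £622000 × 3.85% × 5/12 = £9977.9167
2023-06-01 to 2023-12-31: 7 months at 3.15% → £622000 × 3.15% × 7/12 = £11429.2500
Total = £21407.1667

£21407.17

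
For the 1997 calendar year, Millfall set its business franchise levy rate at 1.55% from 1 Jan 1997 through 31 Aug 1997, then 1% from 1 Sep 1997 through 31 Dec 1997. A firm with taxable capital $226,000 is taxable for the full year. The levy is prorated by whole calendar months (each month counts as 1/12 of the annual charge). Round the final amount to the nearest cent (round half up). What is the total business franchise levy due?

$3,088.67

1 Jan – 31 Aug 1997: 8 months at 1.55% → $226,000 × 1.55% × 8/12 = $2,335.3333
1 Sep – 31 Dec 1997: 4 months at 1% → $226,000 × 1% × 4/12 = $753.3333
Total = $3,088.6667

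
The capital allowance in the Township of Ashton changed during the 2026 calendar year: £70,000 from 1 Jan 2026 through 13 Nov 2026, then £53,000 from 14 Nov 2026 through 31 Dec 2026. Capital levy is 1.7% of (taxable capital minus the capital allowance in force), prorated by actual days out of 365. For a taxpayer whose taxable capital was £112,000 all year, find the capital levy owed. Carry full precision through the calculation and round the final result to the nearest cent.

£752.01

1 Jan – 13 Nov 2026: 317 days, exemption £70,000 → (£112,000 − £70,000) × 1.7% × 317/365 = £620.1041
14 Nov – 31 Dec 2026: 48 days, exemption £53,000 → (£112,000 − £53,000) × 1.7% × 48/365 = £131.9014
Total = £752.0055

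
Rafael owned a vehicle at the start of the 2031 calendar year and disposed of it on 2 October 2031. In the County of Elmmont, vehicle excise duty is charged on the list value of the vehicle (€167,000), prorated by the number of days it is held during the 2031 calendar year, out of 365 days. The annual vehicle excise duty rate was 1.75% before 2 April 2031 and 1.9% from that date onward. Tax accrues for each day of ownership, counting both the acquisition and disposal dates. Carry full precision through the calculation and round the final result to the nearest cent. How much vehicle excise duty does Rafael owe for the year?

€2,328.16

1 January – 1 April 2031: 91 days at 1.75% → €167,000 × 1.75% × 91/365 = €728.6233
2 April – 2 October 2031: 184 days at 1.9% → €167,000 × 1.9% × 184/365 = €1,599.5397
Total = €2,328.1630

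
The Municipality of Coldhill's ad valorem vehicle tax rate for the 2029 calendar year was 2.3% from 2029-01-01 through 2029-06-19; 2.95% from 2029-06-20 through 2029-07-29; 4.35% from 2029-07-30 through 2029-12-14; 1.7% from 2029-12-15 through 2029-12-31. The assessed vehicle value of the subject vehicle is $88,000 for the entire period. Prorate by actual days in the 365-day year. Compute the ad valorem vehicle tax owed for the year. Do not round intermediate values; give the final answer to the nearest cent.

$2,744.15

2029-01-01 to 2029-06-19: 170 days at 2.3% → $88,000 × 2.3% × 170/365 = $942.6849
2029-06-20 to 2029-07-29: 40 days at 2.95% → $88,000 × 2.95% × 40/365 = $284.4932
2029-07-30 to 2029-12-14: 138 days at 4.35% → $88,000 × 4.35% × 138/365 = $1,447.2986
2029-12-15 to 2029-12-31: 17 days at 1.7% → $88,000 × 1.7% × 17/365 = $69.6767
Total = $2,744.1534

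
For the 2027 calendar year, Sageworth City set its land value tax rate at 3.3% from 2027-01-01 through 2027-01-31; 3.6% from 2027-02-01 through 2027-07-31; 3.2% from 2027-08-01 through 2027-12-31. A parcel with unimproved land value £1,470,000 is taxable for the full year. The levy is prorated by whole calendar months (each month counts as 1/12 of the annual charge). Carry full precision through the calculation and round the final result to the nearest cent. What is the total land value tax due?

2027-01-01 to 2027-01-31: 1 month at 3.3% → £1,470,000 × 3.3% × 1/12 = £4,042.5000
2027-02-01 to 2027-07-31: 6 months at 3.6% → £1,470,000 × 3.6% × 6/12 = £26,460.0000
2027-08-01 to 2027-12-31: 5 months at 3.2% → £1,470,000 × 3.2% × 5/12 = £19,600.0000
Total = £50,102.5000

£50,102.50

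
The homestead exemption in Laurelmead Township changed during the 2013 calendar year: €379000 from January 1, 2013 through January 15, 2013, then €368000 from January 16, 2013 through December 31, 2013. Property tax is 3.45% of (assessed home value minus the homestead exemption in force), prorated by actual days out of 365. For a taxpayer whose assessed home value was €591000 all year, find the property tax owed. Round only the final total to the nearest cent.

€7677.90

January 1 – January 15, 2013: 15 days, exemption €379000 → (€591000 − €379000) × 3.45% × 15/365 = €300.5753
January 16 – December 31, 2013: 350 days, exemption €368000 → (€591000 − €368000) × 3.45% × 350/365 = €7377.3288
Total = €7677.9041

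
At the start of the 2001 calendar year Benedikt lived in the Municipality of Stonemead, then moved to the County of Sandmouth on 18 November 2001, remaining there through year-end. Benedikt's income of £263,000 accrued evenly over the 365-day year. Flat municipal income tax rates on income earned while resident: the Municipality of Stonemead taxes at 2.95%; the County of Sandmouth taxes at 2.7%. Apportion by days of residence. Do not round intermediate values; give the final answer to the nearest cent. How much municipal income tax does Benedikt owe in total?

£7,679.24

The Municipality of Stonemead, 1 January – 17 November 2001: 321 days → £263,000 × 2.95% × 321/365 = £6,823.2288
The County of Sandmouth, 18 November – 31 December 2001: 44 days → £263,000 × 2.7% × 44/365 = £856.0110
Total = £7,679.2397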